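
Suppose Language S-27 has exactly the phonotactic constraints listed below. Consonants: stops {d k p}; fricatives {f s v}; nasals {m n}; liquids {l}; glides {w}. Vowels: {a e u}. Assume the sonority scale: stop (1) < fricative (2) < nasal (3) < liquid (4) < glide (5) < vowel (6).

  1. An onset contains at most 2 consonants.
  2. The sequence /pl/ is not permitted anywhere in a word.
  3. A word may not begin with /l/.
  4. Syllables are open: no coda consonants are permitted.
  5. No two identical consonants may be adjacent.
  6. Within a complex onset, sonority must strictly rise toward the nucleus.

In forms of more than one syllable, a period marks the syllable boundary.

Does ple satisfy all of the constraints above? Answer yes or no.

no

ple — violates constraint 2: contains banned sequence /pl/ → not permitted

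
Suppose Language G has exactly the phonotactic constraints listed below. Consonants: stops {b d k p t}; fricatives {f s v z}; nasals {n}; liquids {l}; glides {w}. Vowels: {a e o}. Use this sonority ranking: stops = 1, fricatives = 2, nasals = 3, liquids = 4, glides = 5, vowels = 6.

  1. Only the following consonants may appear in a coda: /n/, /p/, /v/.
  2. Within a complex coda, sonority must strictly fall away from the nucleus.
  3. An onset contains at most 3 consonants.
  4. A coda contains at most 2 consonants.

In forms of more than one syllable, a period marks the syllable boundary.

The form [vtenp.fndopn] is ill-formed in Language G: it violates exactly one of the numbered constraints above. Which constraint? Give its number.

[vtenp.fndopn]: syllable 2 coda /pn/: /p/ (stop, 1) → /n/ (nasal, 3) does not fall.
This is a violation of constraint 2: "Within a complex coda, sonority must strictly fall away from the nucleus."
The remaining constraints (1, 3, 4) are satisfied.

2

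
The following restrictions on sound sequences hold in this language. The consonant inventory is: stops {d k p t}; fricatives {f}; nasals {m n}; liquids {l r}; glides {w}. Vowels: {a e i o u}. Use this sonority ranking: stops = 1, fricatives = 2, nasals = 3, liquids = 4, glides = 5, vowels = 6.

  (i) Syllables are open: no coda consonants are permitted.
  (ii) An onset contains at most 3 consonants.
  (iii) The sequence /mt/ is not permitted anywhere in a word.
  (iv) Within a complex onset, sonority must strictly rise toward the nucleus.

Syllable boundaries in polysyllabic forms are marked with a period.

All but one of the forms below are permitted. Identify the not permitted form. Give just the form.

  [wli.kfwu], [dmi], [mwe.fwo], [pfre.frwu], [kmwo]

[wli.kfwu] — violates constraint (iv): syllable 1 onset /wl/: /w/ (glide, 5) → /l/ (liquid, 4) does not rise → not permitted
[dmi] — σ1 onset /dm/ (1→3 rises), coda /∅/ ok → permitted
[mwe.fwo] — σ1 onset /mw/ (3→5 rises), coda /∅/ ok; σ2 onset /fw/ (2→5 rises), coda /∅/ ok → permitted
[pfre.frwu] — σ1 onset /pfr/ (1→2→4 rises), coda /∅/ ok; σ2 onset /frw/ (2→4→5 rises), coda /∅/ ok → permitted
[kmwo] — σ1 onset /kmw/ (1→3→5 rises), coda /∅/ ok → permitted

[wli.kfwu]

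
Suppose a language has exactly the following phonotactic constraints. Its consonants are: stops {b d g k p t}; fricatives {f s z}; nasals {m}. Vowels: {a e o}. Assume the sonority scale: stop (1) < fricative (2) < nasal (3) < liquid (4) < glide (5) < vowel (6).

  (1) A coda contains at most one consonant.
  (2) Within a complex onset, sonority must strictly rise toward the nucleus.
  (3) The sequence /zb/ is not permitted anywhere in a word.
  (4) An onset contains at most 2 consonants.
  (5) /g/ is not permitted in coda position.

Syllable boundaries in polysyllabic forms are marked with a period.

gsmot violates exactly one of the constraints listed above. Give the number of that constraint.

4

gsmot: syllable 1 onset /gsm/ has 3 consonants (> 2).
This is a violation of constraint 4: "An onset contains at most 2 consonants."
The remaining constraints (1, 2, 3, 5) are satisfied.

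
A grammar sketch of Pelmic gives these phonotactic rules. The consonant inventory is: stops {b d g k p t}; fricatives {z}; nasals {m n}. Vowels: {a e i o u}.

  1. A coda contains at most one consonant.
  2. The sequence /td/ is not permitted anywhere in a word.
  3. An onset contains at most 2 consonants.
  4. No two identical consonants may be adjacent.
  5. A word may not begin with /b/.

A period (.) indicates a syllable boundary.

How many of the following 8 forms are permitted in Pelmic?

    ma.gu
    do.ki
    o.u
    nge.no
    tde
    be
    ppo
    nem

ma.gu — σ1 onset /m/, coda /∅/ ok; σ2 onset /g/, coda /∅/ ok → permitted
do.ki — σ1 onset /d/, coda /∅/ ok; σ2 onset /k/, coda /∅/ ok → permitted
o.u — σ1 onset /∅/, coda /∅/ ok; σ2 onset /∅/, coda /∅/ ok → permitted
nge.no — σ1 onset /ng/ (2C), coda /∅/ ok; σ2 onset /n/, coda /∅/ ok → permitted
tde — violates constraint 2: contains banned sequence /td/ → not permitted
be — violates constraint 5: word begins with /b/ → not permitted
ppo — violates constraint 4: adjacent identical consonants /pp/ → not permitted
nem — σ1 onset /n/, coda /m/ ok → permitted
Permitted: ma.gu, do.ki, o.u, nge.no, nem → 5.

5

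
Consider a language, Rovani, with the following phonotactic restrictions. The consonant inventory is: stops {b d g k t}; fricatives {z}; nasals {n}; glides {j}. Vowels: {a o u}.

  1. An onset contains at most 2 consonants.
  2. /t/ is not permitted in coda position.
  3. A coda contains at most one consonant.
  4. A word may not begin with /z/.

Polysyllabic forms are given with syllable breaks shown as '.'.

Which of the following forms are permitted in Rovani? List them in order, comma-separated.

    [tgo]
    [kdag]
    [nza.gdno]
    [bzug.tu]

[tgo] — σ1 onset /tg/ (2C), coda /∅/ ok → permitted
[kdag] — σ1 onset /kd/ (2C), coda /g/ ok → permitted
[nza.gdno] — violates constraint 1: syllable 2 onset /gdn/ has 3 consonants (> 2) → not permitted
[bzug.tu] — σ1 onset /bz/ (2C), coda /g/ ok; σ2 onset /t/, coda /∅/ ok → permitted

[tgo], [kdag], [bzug.tu]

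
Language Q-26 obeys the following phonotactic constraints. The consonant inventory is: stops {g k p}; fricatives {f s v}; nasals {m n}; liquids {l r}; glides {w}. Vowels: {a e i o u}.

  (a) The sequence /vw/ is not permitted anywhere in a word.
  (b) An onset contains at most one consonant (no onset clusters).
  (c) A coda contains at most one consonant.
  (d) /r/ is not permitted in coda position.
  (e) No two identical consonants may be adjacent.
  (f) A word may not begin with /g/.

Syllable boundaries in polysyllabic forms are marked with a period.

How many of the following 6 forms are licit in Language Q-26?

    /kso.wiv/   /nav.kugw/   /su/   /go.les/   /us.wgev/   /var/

/kso.wiv/ — violates constraint (b): syllable 1 onset /ks/ has 2 consonants (> 1) → illicit
/nav.kugw/ — violates constraint (c): syllable 2 coda /gw/ has 2 consonants (> 1) → illicit
/su/ — σ1 onset /s/, coda /∅/ ok → licit
/go.les/ — violates constraint (f): word begins with /g/ → illicit
/us.wgev/ — violates constraint (b): syllable 2 onset /wg/ has 2 consonants (> 1) → illicit
/var/ — violates constraint (d): syllable 1 coda contains /r/ → illicit
Licit: /su/ → 1.

1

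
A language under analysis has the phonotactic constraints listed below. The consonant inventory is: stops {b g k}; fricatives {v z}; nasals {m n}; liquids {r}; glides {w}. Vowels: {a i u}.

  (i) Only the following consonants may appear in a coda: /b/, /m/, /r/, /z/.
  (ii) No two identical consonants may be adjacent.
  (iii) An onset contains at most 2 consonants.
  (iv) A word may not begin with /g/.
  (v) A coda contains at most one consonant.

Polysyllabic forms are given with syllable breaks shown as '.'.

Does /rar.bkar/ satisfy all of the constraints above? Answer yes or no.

yes

/rar.bkar/ — σ1 onset /r/, coda /r/ ok; σ2 onset /bk/ (2C), coda /r/ ok → phonotactically legal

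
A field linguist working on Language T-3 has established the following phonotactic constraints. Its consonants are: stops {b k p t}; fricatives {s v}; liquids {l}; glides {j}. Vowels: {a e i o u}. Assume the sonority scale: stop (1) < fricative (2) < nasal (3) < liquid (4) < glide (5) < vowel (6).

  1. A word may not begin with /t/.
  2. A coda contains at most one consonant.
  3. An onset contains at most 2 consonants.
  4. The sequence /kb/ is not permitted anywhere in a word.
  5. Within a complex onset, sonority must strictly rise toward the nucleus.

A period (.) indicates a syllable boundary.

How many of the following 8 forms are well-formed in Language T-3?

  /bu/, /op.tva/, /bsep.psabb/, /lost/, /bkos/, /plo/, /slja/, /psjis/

/bu/ — σ1 onset /b/, coda /∅/ ok → well-formed
/op.tva/ — σ1 onset /∅/, coda /p/ ok; σ2 onset /tv/ (1→2 rises), coda /∅/ ok → well-formed
/bsep.psabb/ — violates constraint 2: syllable 2 coda /bb/ has 2 consonants (> 1) → ill-formed
/lost/ — violates constraint 2: syllable 1 coda /st/ has 2 consonants (> 1) → ill-formed
/bkos/ — violates constraint 5: syllable 1 onset /bk/: /b/ (stop, 1) → /k/ (stop, 1) does not rise → ill-formed
/plo/ — σ1 onset /pl/ (1→4 rises), coda /∅/ ok → well-formed
/slja/ — violates constraint 3: syllable 1 onset /slj/ has 3 consonants (> 2) → ill-formed
/psjis/ — violates constraint 3: syllable 1 onset /psj/ has 3 consonants (> 2) → ill-formed
Well-formed: /bu/, /op.tva/, /plo/ → 3.

3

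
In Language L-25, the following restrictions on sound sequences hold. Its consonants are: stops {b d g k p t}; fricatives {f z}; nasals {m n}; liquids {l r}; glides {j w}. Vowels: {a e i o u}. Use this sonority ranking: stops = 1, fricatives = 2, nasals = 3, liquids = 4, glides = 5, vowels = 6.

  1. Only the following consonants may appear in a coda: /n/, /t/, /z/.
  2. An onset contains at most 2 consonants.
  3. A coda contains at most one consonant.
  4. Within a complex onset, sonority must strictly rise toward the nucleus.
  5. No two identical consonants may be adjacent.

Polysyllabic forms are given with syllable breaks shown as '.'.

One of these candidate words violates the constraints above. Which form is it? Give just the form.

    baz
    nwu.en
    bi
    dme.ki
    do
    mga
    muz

baz — σ1 onset /b/, coda /z/ ok → permitted
nwu.en — σ1 onset /nw/ (3→5 rises), coda /∅/ ok; σ2 onset /∅/, coda /n/ ok → permitted
bi — σ1 onset /b/, coda /∅/ ok → permitted
dme.ki — σ1 onset /dm/ (1→3 rises), coda /∅/ ok; σ2 onset /k/, coda /∅/ ok → permitted
do — σ1 onset /d/, coda /∅/ ok → permitted
mga — violates constraint 4: syllable 1 onset /mg/: /m/ (nasal, 3) → /g/ (stop, 1) does not rise → not permitted
muz — σ1 onset /m/, coda /z/ ok → permitted

mga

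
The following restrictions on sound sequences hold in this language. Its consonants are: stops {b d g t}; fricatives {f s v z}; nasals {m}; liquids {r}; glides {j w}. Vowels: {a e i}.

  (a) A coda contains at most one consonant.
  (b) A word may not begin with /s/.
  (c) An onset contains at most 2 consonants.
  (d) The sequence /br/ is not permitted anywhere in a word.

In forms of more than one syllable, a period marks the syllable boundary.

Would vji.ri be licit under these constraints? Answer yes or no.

vji.ri — σ1 onset /vj/ (2C), coda /∅/ ok; σ2 onset /r/, coda /∅/ ok → licit

yes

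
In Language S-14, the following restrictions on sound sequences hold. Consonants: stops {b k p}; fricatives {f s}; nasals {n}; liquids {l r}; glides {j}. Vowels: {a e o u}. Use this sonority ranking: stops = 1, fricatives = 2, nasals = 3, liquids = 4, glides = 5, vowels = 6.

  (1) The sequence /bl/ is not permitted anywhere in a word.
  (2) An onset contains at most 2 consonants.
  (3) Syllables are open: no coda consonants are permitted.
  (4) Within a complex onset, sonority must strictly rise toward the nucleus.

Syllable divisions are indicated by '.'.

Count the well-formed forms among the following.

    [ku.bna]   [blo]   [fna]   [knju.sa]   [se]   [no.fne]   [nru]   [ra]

6

[ku.bna] — σ1 onset /k/, coda /∅/ ok; σ2 onset /bn/ (1→3 rises), coda /∅/ ok → well-formed
[blo] — violates constraint 1: contains banned sequence /bl/ → ill-formed
[fna] — σ1 onset /fn/ (2→3 rises), coda /∅/ ok → well-formed
[knju.sa] — violates constraint 2: syllable 1 onset /knj/ has 3 consonants (> 2) → ill-formed
[se] — σ1 onset /s/, coda /∅/ ok → well-formed
[no.fne] — σ1 onset /n/, coda /∅/ ok; σ2 onset /fn/ (2→3 rises), coda /∅/ ok → well-formed
[nru] — σ1 onset /nr/ (3→4 rises), coda /∅/ ok → well-formed
[ra] — σ1 onset /r/, coda /∅/ ok → well-formed
Well-formed: [ku.bna], [fna], [se], [no.fne], [nru], [ra] → 6.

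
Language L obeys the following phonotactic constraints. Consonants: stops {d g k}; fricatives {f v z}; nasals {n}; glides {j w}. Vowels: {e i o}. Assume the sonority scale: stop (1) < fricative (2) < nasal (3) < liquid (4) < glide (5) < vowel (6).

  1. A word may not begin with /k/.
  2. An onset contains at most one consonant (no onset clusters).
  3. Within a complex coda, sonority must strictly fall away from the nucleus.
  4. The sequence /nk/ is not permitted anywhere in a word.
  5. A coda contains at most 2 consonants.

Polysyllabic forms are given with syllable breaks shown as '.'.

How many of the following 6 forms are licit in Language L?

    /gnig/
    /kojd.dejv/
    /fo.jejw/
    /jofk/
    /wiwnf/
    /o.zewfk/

/gnig/ — violates constraint 2: syllable 1 onset /gn/ has 2 consonants (> 1) → illicit
/kojd.dejv/ — violates constraint 1: word begins with /k/ → illicit
/fo.jejw/ — violates constraint 3: syllable 2 coda /jw/: /j/ (glide, 5) → /w/ (glide, 5) does not fall → illicit
/jofk/ — σ1 onset /j/, coda /fk/ (2→1 falls) ok → licit
/wiwnf/ — violates constraint 5: syllable 1 coda /wnf/ has 3 consonants (> 2) → illicit
/o.zewfk/ — violates constraint 5: syllable 2 coda /wfk/ has 3 consonants (> 2) → illicit
Licit: /jofk/ → 1.

1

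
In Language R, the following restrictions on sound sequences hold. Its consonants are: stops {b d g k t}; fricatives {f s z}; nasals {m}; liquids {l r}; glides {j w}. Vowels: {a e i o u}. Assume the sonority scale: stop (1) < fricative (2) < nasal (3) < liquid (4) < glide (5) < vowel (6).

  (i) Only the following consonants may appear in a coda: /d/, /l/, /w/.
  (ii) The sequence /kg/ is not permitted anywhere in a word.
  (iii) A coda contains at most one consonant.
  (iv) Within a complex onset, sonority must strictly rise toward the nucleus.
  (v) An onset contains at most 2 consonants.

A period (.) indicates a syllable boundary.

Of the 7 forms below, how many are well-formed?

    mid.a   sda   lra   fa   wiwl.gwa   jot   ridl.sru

2

mid.a — σ1 onset /m/, coda /d/ ok; σ2 onset /∅/, coda /∅/ ok → well-formed
sda — violates constraint (iv): syllable 1 onset /sd/: /s/ (fricative, 2) → /d/ (stop, 1) does not rise → ill-formed
lra — violates constraint (iv): syllable 1 onset /lr/: /l/ (liquid, 4) → /r/ (liquid, 4) does not rise → ill-formed
fa — σ1 onset /f/, coda /∅/ ok → well-formed
wiwl.gwa — violates constraint (iii): syllable 1 coda /wl/ has 2 consonants (> 1) → ill-formed
jot — violates constraint (i): syllable 1 coda contains /t/, which is not a licensed coda consonant → ill-formed
ridl.sru — violates constraint (iii): syllable 1 coda /dl/ has 2 consonants (> 1) → ill-formed
Well-formed: mid.a, fa → 2.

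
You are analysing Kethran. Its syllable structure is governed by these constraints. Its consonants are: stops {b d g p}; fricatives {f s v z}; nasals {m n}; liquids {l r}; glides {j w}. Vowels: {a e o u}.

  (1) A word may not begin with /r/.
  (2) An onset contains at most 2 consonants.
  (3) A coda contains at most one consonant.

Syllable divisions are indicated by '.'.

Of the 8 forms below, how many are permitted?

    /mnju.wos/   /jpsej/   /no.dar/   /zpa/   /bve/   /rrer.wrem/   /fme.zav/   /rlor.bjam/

/mnju.wos/ — violates constraint 2: syllable 1 onset /mnj/ has 3 consonants (> 2) → not permitted
/jpsej/ — violates constraint 2: syllable 1 onset /jps/ has 3 consonants (> 2) → not permitted
/no.dar/ — σ1 onset /n/, coda /∅/ ok; σ2 onset /d/, coda /r/ ok → permitted
/zpa/ — σ1 onset /zp/ (2C), coda /∅/ ok → permitted
/bve/ — σ1 onset /bv/ (2C), coda /∅/ ok → permitted
/rrer.wrem/ — violates constraint 1: word begins with /r/ → not permitted
/fme.zav/ — σ1 onset /fm/ (2C), coda /∅/ ok; σ2 onset /z/, coda /v/ ok → permitted
/rlor.bjam/ — violates constraint 1: word begins with /r/ → not permitted
Permitted: /no.dar/, /zpa/, /bve/, /fme.zav/ → 4.

4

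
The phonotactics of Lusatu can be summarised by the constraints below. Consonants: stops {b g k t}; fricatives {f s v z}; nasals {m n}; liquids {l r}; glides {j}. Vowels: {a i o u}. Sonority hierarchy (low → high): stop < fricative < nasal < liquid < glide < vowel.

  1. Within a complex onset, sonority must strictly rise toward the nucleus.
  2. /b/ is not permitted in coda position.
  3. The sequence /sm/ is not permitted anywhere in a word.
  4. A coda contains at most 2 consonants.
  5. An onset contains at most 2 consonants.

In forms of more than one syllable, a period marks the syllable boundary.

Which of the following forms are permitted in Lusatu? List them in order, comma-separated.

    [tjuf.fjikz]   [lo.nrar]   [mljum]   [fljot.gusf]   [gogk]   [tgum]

[tjuf.fjikz], [lo.nrar], [gogk]

[tjuf.fjikz] — σ1 onset /tj/ (1→5 rises), coda /f/ ok; σ2 onset /fj/ (2→5 rises), coda /kz/ (2C) ok → permitted
[lo.nrar] — σ1 onset /l/, coda /∅/ ok; σ2 onset /nr/ (3→4 rises), coda /r/ ok → permitted
[mljum] — violates constraint 5: syllable 1 onset /mlj/ has 3 consonants (> 2) → not permitted
[fljot.gusf] — violates constraint 5: syllable 1 onset /flj/ has 3 consonants (> 2) → not permitted
[gogk] — σ1 onset /g/, coda /gk/ (2C) ok → permitted
[tgum] — violates constraint 1: syllable 1 onset /tg/: /t/ (stop, 1) → /g/ (stop, 1) does not rise → not permitted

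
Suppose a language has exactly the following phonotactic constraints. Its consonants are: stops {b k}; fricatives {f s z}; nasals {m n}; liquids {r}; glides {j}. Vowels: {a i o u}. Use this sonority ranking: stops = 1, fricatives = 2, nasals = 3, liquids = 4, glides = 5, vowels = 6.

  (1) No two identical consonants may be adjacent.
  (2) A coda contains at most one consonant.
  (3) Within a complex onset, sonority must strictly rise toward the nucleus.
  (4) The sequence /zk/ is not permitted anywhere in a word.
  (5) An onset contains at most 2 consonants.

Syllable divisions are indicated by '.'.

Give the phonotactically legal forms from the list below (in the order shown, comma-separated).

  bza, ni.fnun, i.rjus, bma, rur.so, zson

bza, ni.fnun, i.rjus, bma, rur.so

bza — σ1 onset /bz/ (1→2 rises), coda /∅/ ok → phonotactically legal
ni.fnun — σ1 onset /n/, coda /∅/ ok; σ2 onset /fn/ (2→3 rises), coda /n/ ok → phonotactically legal
i.rjus — σ1 onset /∅/, coda /∅/ ok; σ2 onset /rj/ (4→5 rises), coda /s/ ok → phonotactically legal
bma — σ1 onset /bm/ (1→3 rises), coda /∅/ ok → phonotactically legal
rur.so — σ1 onset /r/, coda /r/ ok; σ2 onset /s/, coda /∅/ ok → phonotactically legal
zson — violates constraint 3: syllable 1 onset /zs/: /z/ (fricative, 2) → /s/ (fricative, 2) does not rise → phonotactically illegal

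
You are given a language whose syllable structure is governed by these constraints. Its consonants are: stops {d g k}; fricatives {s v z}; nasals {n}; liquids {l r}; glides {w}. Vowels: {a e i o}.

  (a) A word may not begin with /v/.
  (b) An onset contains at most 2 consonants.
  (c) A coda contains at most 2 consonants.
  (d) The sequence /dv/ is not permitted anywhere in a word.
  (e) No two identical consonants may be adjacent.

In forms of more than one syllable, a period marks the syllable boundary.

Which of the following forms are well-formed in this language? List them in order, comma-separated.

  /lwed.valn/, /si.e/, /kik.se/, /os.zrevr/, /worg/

/si.e/, /kik.se/, /os.zrevr/, /worg/

/lwed.valn/ — violates constraint (d): contains banned sequence /dv/ → ill-formed
/si.e/ — σ1 onset /s/, coda /∅/ ok; σ2 onset /∅/, coda /∅/ ok → well-formed
/kik.se/ — σ1 onset /k/, coda /k/ ok; σ2 onset /s/, coda /∅/ ok → well-formed
/os.zrevr/ — σ1 onset /∅/, coda /s/ ok; σ2 onset /zr/ (2C), coda /vr/ (2C) ok → well-formed
/worg/ — σ1 onset /w/, coda /rg/ (2C) ok → well-formed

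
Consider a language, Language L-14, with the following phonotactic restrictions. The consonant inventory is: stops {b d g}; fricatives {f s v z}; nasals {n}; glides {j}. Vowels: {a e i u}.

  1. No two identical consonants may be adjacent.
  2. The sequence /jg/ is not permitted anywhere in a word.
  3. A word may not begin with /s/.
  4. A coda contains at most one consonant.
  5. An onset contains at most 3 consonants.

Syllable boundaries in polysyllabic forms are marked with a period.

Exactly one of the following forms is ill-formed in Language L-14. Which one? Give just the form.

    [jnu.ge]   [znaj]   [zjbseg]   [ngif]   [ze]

[jnu.ge] — σ1 onset /jn/ (2C), coda /∅/ ok; σ2 onset /g/, coda /∅/ ok → well-formed
[znaj] — σ1 onset /zn/ (2C), coda /j/ ok → well-formed
[zjbseg] — violates constraint 5: syllable 1 onset /zjbs/ has 4 consonants (> 3) → ill-formed
[ngif] — σ1 onset /ng/ (2C), coda /f/ ok → well-formed
[ze] — σ1 onset /z/, coda /∅/ ok → well-formed

[zjbseg]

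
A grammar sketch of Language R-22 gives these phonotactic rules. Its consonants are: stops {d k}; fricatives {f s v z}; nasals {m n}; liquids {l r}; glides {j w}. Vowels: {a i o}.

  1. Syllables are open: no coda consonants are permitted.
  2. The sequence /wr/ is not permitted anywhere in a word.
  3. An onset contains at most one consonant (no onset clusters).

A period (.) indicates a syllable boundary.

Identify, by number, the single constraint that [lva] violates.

[lva]: syllable 1 onset /lv/ has 2 consonants (> 1).
This is a violation of constraint 3: "An onset contains at most one consonant (no onset clusters)."
The remaining constraints (1, 2) are satisfied.

3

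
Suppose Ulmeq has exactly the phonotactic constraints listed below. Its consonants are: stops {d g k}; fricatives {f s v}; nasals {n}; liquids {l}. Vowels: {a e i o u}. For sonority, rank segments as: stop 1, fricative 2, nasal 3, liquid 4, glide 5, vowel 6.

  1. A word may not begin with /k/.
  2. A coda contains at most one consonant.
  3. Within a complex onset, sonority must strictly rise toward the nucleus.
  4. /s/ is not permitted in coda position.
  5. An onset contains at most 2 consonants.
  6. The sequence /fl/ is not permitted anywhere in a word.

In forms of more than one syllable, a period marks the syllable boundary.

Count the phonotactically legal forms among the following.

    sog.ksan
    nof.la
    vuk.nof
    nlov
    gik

sog.ksan — σ1 onset /s/, coda /g/ ok; σ2 onset /ks/ (1→2 rises), coda /n/ ok → phonotactically legal
nof.la — violates constraint 6: contains banned sequence /fl/ → phonotactically illegal
vuk.nof — σ1 onset /v/, coda /k/ ok; σ2 onset /n/, coda /f/ ok → phonotactically legal
nlov — σ1 onset /nl/ (3→4 rises), coda /v/ ok → phonotactically legal
gik — σ1 onset /g/, coda /k/ ok → phonotactically legal
Phonotactically legal: sog.ksan, vuk.nof, nlov, gik → 4.

4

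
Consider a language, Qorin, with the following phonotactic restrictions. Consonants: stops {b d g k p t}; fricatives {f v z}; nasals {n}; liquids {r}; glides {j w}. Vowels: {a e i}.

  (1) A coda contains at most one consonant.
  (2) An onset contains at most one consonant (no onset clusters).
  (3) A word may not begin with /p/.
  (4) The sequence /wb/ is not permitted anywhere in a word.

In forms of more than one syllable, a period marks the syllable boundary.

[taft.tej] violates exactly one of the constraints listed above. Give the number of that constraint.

[taft.tej]: syllable 1 coda /ft/ has 2 consonants (> 1).
This is a violation of constraint 1: "A coda contains at most one consonant."
The remaining constraints (2, 3, 4) are satisfied.

1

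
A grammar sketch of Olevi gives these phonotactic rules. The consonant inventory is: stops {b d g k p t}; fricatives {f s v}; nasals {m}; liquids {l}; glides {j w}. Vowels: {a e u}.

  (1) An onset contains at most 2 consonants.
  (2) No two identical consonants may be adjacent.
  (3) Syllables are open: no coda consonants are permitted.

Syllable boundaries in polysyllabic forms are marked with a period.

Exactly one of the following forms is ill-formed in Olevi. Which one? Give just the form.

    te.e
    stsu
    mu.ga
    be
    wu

te.e — σ1 onset /t/, coda /∅/ ok; σ2 onset /∅/, coda /∅/ ok → well-formed
stsu — violates constraint 1: syllable 1 onset /sts/ has 3 consonants (> 2) → ill-formed
mu.ga — σ1 onset /m/, coda /∅/ ok; σ2 onset /g/, coda /∅/ ok → well-formed
be — σ1 onset /b/, coda /∅/ ok → well-formed
wu — σ1 onset /w/, coda /∅/ ok → well-formed

stsu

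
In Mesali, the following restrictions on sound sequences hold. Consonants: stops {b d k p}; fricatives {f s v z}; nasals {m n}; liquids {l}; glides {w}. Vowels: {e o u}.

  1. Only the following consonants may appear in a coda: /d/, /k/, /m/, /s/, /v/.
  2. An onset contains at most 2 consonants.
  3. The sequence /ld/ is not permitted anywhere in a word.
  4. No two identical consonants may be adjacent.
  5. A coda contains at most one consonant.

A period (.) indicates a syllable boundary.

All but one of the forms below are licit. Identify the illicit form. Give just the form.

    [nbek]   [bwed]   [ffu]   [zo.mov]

[ffu]

[nbek] — σ1 onset /nb/ (2C), coda /k/ ok → licit
[bwed] — σ1 onset /bw/ (2C), coda /d/ ok → licit
[ffu] — violates constraint 4: adjacent identical consonants /ff/ → illicit
[zo.mov] — σ1 onset /z/, coda /∅/ ok; σ2 onset /m/, coda /v/ ok → licit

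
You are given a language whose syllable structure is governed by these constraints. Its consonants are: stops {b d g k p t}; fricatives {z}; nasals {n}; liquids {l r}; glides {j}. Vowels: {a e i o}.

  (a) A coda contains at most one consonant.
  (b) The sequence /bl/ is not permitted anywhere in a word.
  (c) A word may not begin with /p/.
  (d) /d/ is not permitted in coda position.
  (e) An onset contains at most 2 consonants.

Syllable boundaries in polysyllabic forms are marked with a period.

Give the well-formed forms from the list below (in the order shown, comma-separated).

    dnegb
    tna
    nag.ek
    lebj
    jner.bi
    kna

dnegb — violates constraint (a): syllable 1 coda /gb/ has 2 consonants (> 1) → ill-formed
tna — σ1 onset /tn/ (2C), coda /∅/ ok → well-formed
nag.ek — σ1 onset /n/, coda /g/ ok; σ2 onset /∅/, coda /k/ ok → well-formed
lebj — violates constraint (a): syllable 1 coda /bj/ has 2 consonants (> 1) → ill-formed
jner.bi — σ1 onset /jn/ (2C), coda /r/ ok; σ2 onset /b/, coda /∅/ ok → well-formed
kna — σ1 onset /kn/ (2C), coda /∅/ ok → well-formed

tna, nag.ek, jner.bi, kna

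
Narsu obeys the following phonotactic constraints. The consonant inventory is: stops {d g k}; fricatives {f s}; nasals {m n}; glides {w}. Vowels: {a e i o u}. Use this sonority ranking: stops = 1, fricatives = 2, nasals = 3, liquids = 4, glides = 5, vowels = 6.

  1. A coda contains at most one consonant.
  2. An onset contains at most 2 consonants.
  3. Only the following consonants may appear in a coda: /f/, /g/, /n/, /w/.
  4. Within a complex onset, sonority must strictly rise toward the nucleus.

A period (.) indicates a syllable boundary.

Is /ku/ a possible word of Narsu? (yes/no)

yes

/ku/ — σ1 onset /k/, coda /∅/ ok → licit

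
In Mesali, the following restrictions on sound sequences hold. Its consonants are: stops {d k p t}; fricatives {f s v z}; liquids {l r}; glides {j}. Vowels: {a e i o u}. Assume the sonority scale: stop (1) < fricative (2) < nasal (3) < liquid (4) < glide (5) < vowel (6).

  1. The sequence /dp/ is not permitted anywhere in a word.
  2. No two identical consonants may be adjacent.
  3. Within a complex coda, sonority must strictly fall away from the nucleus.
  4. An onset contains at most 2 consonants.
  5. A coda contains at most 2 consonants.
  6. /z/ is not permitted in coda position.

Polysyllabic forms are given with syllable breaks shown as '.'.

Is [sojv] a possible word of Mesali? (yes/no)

[sojv] — σ1 onset /s/, coda /jv/ (5→2 falls) ok → well-formed

yes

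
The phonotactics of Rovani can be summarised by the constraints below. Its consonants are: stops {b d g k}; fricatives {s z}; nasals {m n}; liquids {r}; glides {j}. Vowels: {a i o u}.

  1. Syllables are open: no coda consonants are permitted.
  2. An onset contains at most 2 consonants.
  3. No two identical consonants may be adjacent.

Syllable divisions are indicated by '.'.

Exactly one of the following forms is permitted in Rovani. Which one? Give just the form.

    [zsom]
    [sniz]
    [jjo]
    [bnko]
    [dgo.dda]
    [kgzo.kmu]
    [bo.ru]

[bo.ru]

[zsom] — violates constraint 1: syllable 1 coda /m/ has 1 consonant (> 0) → not permitted
[sniz] — violates constraint 1: syllable 1 coda /z/ has 1 consonant (> 0) → not permitted
[jjo] — violates constraint 3: adjacent identical consonants /jj/ → not permitted
[bnko] — violates constraint 2: syllable 1 onset /bnk/ has 3 consonants (> 2) → not permitted
[dgo.dda] — violates constraint 3: adjacent identical consonants /dd/ → not permitted
[kgzo.kmu] — violates constraint 2: syllable 1 onset /kgz/ has 3 consonants (> 2) → not permitted
[bo.ru] — σ1 onset /b/, coda /∅/ ok; σ2 onset /r/, coda /∅/ ok → permitted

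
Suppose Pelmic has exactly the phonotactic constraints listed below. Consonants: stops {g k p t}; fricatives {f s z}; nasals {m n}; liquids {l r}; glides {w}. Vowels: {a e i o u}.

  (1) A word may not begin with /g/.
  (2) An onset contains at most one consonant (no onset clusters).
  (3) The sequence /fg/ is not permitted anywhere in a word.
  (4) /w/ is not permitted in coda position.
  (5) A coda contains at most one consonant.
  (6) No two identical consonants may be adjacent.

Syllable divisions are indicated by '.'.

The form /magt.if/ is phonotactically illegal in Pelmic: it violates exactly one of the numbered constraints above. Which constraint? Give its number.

/magt.if/: syllable 1 coda /gt/ has 2 consonants (> 1).
This is a violation of constraint 5: "A coda contains at most one consonant."
The remaining constraints (1, 2, 3, 4, 6) are satisfied.

5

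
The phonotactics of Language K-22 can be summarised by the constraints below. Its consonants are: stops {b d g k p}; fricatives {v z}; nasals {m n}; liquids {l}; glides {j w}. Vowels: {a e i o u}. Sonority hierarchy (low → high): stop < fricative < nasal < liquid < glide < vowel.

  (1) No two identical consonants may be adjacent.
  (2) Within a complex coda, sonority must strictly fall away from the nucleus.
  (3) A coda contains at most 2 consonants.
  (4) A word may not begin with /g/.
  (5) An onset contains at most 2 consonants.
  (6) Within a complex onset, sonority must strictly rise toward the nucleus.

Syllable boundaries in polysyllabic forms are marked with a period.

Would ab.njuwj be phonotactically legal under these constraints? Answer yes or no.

ab.njuwj — violates constraint 2: syllable 2 coda /wj/: /w/ (glide, 5) → /j/ (glide, 5) does not fall → phonotactically illegal

no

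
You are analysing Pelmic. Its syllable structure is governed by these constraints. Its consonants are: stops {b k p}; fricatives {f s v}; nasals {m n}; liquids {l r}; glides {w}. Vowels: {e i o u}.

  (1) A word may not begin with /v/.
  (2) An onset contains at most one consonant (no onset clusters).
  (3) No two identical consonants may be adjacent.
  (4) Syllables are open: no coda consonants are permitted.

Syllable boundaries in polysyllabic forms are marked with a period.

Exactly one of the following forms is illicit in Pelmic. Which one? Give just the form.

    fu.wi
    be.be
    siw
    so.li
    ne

fu.wi — σ1 onset /f/, coda /∅/ ok; σ2 onset /w/, coda /∅/ ok → licit
be.be — σ1 onset /b/, coda /∅/ ok; σ2 onset /b/, coda /∅/ ok → licit
siw — violates constraint 4: syllable 1 coda /w/ has 1 consonant (> 0) → illicit
so.li — σ1 onset /s/, coda /∅/ ok; σ2 onset /l/, coda /∅/ ok → licit
ne — σ1 onset /n/, coda /∅/ ok → licit

siw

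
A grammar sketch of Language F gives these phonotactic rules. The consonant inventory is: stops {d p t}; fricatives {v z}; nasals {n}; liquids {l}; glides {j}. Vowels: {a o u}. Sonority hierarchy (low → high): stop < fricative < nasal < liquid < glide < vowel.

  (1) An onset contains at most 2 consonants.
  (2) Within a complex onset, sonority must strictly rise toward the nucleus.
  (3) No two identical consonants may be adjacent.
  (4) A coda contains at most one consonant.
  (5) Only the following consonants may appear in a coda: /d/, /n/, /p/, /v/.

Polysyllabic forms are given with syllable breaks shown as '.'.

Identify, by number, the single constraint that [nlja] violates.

[nlja]: syllable 1 onset /nlj/ has 3 consonants (> 2).
This is a violation of constraint 1: "An onset contains at most 2 consonants."
The remaining constraints (2, 3, 4, 5) are satisfied.

1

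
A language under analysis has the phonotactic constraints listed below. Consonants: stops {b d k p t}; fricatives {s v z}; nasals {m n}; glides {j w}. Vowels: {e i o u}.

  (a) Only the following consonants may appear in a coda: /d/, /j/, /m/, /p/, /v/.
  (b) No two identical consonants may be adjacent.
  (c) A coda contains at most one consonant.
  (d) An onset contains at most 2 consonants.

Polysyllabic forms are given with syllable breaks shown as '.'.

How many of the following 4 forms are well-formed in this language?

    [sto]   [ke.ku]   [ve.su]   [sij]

4

[sto] — σ1 onset /st/ (2C), coda /∅/ ok → well-formed
[ke.ku] — σ1 onset /k/, coda /∅/ ok; σ2 onset /k/, coda /∅/ ok → well-formed
[ve.su] — σ1 onset /v/, coda /∅/ ok; σ2 onset /s/, coda /∅/ ok → well-formed
[sij] — σ1 onset /s/, coda /j/ ok → well-formed
Well-formed: [sto], [ke.ku], [ve.su], [sij] → 4.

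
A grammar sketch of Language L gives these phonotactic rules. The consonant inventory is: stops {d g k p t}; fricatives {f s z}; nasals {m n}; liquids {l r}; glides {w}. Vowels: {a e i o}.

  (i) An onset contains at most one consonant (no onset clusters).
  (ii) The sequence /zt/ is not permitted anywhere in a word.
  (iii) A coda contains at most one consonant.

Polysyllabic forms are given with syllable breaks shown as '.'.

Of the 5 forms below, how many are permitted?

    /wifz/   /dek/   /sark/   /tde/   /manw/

/wifz/ — violates constraint (iii): syllable 1 coda /fz/ has 2 consonants (> 1) → not permitted
/dek/ — σ1 onset /d/, coda /k/ ok → permitted
/sark/ — violates constraint (iii): syllable 1 coda /rk/ has 2 consonants (> 1) → not permitted
/tde/ — violates constraint (i): syllable 1 onset /td/ has 2 consonants (> 1) → not permitted
/manw/ — violates constraint (iii): syllable 1 coda /nw/ has 2 consonants (> 1) → not permitted
Permitted: /dek/ → 1.

1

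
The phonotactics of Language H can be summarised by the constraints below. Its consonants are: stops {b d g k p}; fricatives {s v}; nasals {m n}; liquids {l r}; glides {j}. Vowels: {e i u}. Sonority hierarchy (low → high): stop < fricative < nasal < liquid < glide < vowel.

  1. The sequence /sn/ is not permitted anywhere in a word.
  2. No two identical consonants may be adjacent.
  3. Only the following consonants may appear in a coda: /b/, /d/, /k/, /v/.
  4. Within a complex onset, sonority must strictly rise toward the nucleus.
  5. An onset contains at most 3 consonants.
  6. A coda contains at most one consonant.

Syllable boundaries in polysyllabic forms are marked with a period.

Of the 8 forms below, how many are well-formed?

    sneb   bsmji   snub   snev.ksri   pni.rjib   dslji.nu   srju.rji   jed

sneb — violates constraint 1: contains banned sequence /sn/ → ill-formed
bsmji — violates constraint 5: syllable 1 onset /bsmj/ has 4 consonants (> 3) → ill-formed
snub — violates constraint 1: contains banned sequence /sn/ → ill-formed
snev.ksri — violates constraint 1: contains banned sequence /sn/ → ill-formed
pni.rjib — σ1 onset /pn/ (1→3 rises), coda /∅/ ok; σ2 onset /rj/ (4→5 rises), coda /b/ ok → well-formed
dslji.nu — violates constraint 5: syllable 1 onset /dslj/ has 4 consonants (> 3) → ill-formed
srju.rji — σ1 onset /srj/ (2→4→5 rises), coda /∅/ ok; σ2 onset /rj/ (4→5 rises), coda /∅/ ok → well-formed
jed — σ1 onset /j/, coda /d/ ok → well-formed
Well-formed: pni.rjib, srju.rji, jed → 3.

3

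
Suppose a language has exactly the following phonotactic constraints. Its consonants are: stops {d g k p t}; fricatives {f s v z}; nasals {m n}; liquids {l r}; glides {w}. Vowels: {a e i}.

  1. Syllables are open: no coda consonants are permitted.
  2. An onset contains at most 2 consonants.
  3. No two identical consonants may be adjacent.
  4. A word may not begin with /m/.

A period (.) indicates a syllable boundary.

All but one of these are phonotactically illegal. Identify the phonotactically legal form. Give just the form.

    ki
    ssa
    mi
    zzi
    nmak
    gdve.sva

ki

ki — σ1 onset /k/, coda /∅/ ok → phonotactically legal
ssa — violates constraint 3: adjacent identical consonants /ss/ → phonotactically illegal
mi — violates constraint 4: word begins with /m/ → phonotactically illegal
zzi — violates constraint 3: adjacent identical consonants /zz/ → phonotactically illegal
nmak — violates constraint 1: syllable 1 coda /k/ has 1 consonant (> 0) → phonotactically illegal
gdve.sva — violates constraint 2: syllable 1 onset /gdv/ has 3 consonants (> 2) → phonotactically illegal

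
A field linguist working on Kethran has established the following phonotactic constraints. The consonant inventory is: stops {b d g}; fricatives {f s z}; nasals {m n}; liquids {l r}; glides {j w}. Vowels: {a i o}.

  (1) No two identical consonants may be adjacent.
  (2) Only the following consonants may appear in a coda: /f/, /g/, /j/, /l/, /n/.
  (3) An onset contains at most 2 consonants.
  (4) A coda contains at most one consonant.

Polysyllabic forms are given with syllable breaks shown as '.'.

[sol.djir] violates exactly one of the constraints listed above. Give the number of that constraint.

2

[sol.djir]: syllable 2 coda contains /r/, which is not a licensed coda consonant.
This is a violation of constraint 2: "Only the following consonants may appear in a coda: /f/, /g/, /j/, /l/, /n/."
The remaining constraints (1, 3, 4) are satisfied.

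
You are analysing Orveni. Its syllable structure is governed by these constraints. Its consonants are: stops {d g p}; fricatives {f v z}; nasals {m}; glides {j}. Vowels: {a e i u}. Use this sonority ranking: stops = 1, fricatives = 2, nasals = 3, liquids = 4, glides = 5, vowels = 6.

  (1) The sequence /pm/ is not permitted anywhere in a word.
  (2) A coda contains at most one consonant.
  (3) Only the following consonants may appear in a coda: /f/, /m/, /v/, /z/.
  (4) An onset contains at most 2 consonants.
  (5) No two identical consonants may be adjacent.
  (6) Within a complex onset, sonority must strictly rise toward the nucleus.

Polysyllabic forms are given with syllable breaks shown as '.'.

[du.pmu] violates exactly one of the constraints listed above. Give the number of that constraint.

1

[du.pmu]: contains banned sequence /pm/.
This is a violation of constraint 1: "The sequence /pm/ is not permitted anywhere in a word."
The remaining constraints (2, 3, 4, 5, 6) are satisfied.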